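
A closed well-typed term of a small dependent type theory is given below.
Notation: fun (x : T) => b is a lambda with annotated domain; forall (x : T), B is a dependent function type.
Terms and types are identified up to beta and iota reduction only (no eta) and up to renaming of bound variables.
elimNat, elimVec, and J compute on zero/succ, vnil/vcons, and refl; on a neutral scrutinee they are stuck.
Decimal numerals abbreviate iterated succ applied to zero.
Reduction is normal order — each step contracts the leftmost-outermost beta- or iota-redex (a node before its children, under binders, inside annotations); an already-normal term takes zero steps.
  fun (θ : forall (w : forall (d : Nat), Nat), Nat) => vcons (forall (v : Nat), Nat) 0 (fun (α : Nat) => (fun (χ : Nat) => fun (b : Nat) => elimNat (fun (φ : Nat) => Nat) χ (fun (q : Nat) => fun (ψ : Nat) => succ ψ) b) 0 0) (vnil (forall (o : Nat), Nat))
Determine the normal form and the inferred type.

reduced normal form:
  fun (θ : forall (w : forall (d : Nat), Nat), Nat) => vcons (forall (v : Nat), Nat) 0 (fun (α : Nat) => 0) (vnil (forall (χ : Nat), Nat))
the term's type:
  forall (θ : forall (w : forall (d : Nat), Nat), Nat), Vec (forall (v : Nat), Nat) 1
observation: the leftmost-outermost redex is a beta-redex, and normalization takes 3 steps.


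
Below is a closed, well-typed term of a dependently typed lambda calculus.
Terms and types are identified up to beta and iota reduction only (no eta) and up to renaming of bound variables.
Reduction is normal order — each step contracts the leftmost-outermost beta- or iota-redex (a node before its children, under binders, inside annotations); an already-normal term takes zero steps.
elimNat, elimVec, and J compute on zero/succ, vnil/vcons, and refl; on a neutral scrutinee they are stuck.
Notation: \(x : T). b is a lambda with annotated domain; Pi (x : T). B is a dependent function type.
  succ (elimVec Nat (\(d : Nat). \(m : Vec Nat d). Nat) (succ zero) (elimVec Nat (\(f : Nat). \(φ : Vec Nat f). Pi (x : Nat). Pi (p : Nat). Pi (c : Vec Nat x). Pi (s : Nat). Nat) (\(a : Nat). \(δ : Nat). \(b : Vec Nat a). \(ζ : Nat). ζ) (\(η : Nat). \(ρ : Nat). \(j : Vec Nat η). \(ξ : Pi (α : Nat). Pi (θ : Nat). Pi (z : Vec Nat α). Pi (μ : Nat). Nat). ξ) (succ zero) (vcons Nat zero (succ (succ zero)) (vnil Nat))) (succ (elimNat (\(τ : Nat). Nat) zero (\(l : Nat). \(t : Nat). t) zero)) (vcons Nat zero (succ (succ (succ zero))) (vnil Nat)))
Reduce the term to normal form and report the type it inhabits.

normal form:
  succ (succ zero)
inferred type:
  Nat
observation: reduction starts at an elimVec iota-redex, and 12 normal-order steps reach the normal form.


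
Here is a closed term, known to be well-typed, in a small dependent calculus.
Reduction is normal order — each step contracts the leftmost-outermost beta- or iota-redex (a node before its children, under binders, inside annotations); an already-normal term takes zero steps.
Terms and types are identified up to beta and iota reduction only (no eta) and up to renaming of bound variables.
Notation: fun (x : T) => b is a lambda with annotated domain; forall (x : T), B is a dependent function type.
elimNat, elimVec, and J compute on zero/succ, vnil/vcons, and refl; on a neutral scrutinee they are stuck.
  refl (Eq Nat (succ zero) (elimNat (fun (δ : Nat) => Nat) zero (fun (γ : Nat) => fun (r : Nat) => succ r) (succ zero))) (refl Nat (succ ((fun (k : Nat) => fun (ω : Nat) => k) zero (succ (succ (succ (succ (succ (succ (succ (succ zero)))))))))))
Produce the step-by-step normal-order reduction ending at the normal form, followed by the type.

reduction (normal order):
  refl (Eq Nat (succ zero) (elimNat (fun (δ : Nat) => Nat) zero (fun (γ : Nat) => fun (r : Nat) => succ r) (succ zero))) (refl Nat (succ ((fun (k : Nat) => fun (ω : Nat) => k) zero (succ (succ (succ (succ (succ (succ (succ (succ zero)))))))))))
  ~> refl (Eq Nat (succ zero) ((fun (δ : Nat) => fun (γ : Nat) => succ γ) zero (elimNat (fun (r : Nat) => Nat) zero (fun (k : Nat) => fun (ω : Nat) => succ ω) zero))) (refl Nat (succ ((fun (s : Nat) => fun (χ : Nat) => s) zero (succ (succ (succ (succ (succ (succ (succ (succ zero)))))))))))
  ~> refl (Eq Nat (succ zero) ((fun (δ : Nat) => succ δ) (elimNat (fun (γ : Nat) => Nat) zero (fun (r : Nat) => fun (k : Nat) => succ k) zero))) (refl Nat (succ ((fun (ω : Nat) => fun (s : Nat) => ω) zero (succ (succ (succ (succ (succ (succ (succ (succ zero)))))))))))
  ~> refl (Eq Nat (succ zero) (succ (elimNat (fun (δ : Nat) => Nat) zero (fun (γ : Nat) => fun (r : Nat) => succ r) zero))) (refl Nat (succ ((fun (k : Nat) => fun (ω : Nat) => k) zero (succ (succ (succ (succ (succ (succ (succ (succ zero)))))))))))
  ~> refl (Eq Nat (succ zero) (succ zero)) (refl Nat (succ ((fun (δ : Nat) => fun (γ : Nat) => δ) zero (succ (succ (succ (succ (succ (succ (succ (succ zero)))))))))))
  ~> refl (Eq Nat (succ zero) (succ zero)) (refl Nat (succ ((fun (δ : Nat) => zero) (succ (succ (succ (succ (succ (succ (succ (succ zero)))))))))))
  ~> refl (Eq Nat (succ zero) (succ zero)) (refl Nat (succ zero))
the term's type:
  Eq (Eq Nat (succ zero) (succ zero)) (refl Nat (succ zero)) (refl Nat (succ zero))


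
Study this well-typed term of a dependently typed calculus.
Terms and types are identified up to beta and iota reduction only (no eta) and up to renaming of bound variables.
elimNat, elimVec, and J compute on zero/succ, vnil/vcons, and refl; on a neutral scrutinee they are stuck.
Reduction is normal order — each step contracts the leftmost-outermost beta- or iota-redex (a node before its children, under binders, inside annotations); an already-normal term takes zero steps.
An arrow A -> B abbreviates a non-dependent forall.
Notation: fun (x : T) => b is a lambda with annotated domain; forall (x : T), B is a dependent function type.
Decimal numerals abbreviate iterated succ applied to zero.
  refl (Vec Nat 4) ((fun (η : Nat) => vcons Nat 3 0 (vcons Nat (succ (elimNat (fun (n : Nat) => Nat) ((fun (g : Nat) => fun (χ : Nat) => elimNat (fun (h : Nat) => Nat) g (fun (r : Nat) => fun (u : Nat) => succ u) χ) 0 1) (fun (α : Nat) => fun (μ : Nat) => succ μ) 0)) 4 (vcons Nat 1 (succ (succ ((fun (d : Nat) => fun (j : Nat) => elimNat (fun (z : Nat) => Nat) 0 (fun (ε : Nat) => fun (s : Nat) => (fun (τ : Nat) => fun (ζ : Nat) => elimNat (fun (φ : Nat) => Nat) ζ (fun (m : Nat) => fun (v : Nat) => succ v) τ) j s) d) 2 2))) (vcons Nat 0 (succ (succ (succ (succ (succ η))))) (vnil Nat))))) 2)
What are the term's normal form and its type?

reduced normal form:
  refl (Vec Nat 4) (vcons Nat 3 0 (vcons Nat 2 4 (vcons Nat 1 6 (vcons Nat 0 7 (vnil Nat)))))
inferred type:
  Eq (Vec Nat 4) (vcons Nat 3 0 (vcons Nat 2 4 (vcons Nat 1 6 (vcons Nat 0 7 (vnil Nat))))) (vcons Nat 3 0 (vcons Nat 2 4 (vcons Nat 1 6 (vcons Nat 0 7 (vnil Nat)))))
observation: normalization takes exactly 35 steps under the normal-order strategy.


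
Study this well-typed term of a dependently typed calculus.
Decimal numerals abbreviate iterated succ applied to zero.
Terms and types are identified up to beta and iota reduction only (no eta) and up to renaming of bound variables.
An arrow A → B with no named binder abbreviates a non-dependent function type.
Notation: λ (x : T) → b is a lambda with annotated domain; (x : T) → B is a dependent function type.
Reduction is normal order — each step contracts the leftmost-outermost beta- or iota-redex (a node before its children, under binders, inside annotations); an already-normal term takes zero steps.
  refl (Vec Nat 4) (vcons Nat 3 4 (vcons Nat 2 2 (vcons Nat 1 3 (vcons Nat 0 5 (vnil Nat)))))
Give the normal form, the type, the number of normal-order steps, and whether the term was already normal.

resulting normal form:
  refl (Vec Nat 4) (vcons Nat 3 4 (vcons Nat 2 2 (vcons Nat 1 3 (vcons Nat 0 5 (vnil Nat)))))
type:
  Eq (Vec Nat 4) (vcons Nat 3 4 (vcons Nat 2 2 (vcons Nat 1 3 (vcons Nat 0 5 (vnil Nat))))) (vcons Nat 3 4 (vcons Nat 2 2 (vcons Nat 1 3 (vcons Nat 0 5 (vnil Nat)))))
steps to reach normal form (normal order): 0
started in normal form: yes


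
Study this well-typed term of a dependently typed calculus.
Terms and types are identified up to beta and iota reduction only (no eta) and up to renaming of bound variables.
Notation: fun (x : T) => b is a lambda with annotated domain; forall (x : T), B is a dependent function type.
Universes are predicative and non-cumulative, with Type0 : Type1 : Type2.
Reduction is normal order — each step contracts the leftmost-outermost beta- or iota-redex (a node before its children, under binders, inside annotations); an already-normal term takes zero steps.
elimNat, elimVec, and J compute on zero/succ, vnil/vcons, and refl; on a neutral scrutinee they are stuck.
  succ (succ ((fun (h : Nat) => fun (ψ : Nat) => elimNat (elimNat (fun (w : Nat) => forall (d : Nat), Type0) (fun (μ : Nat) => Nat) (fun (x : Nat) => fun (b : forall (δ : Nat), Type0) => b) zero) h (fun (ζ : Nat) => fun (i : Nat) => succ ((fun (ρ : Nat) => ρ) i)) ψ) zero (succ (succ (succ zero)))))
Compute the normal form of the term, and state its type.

resulting normal form:
  succ (succ (succ (succ (succ zero))))
type:
  Nat
observation: 15 normal-order steps normalize the term, beginning with a beta-redex.


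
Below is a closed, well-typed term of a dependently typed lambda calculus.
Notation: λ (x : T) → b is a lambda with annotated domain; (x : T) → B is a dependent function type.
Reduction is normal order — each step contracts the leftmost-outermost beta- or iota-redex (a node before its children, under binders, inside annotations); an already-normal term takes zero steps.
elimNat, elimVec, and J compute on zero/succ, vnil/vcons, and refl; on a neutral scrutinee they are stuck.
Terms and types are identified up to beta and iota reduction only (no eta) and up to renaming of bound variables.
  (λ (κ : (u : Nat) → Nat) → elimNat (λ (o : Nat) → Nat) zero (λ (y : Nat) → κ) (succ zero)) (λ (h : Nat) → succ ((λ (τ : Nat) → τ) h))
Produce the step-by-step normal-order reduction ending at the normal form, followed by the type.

normal-order reduction:
  (λ (κ : (u : Nat) → Nat) → elimNat (λ (o : Nat) → Nat) zero (λ (y : Nat) → κ) (succ zero)) (λ (h : Nat) → succ ((λ (τ : Nat) → τ) h))
  ~> elimNat (λ (κ : Nat) → Nat) zero (λ (u : Nat) → λ (o : Nat) → succ ((λ (y : Nat) → y) o)) (succ zero)
  ~> (λ (κ : Nat) → λ (u : Nat) → succ ((λ (o : Nat) → o) u)) zero (elimNat (λ (y : Nat) → Nat) zero (λ (h : Nat) → λ (τ : Nat) → succ ((λ (t : Nat) → t) τ)) zero)
  ~> (λ (κ : Nat) → succ ((λ (u : Nat) → u) κ)) (elimNat (λ (o : Nat) → Nat) zero (λ (y : Nat) → λ (h : Nat) → succ ((λ (τ : Nat) → τ) h)) zero)
  ~> succ ((λ (κ : Nat) → κ) (elimNat (λ (u : Nat) → Nat) zero (λ (o : Nat) → λ (y : Nat) → succ ((λ (h : Nat) → h) y)) zero))
  ~> succ (elimNat (λ (κ : Nat) → Nat) zero (λ (u : Nat) → λ (o : Nat) → succ ((λ (y : Nat) → y) o)) zero)
  ~> succ zero
the term's type:
  Nat


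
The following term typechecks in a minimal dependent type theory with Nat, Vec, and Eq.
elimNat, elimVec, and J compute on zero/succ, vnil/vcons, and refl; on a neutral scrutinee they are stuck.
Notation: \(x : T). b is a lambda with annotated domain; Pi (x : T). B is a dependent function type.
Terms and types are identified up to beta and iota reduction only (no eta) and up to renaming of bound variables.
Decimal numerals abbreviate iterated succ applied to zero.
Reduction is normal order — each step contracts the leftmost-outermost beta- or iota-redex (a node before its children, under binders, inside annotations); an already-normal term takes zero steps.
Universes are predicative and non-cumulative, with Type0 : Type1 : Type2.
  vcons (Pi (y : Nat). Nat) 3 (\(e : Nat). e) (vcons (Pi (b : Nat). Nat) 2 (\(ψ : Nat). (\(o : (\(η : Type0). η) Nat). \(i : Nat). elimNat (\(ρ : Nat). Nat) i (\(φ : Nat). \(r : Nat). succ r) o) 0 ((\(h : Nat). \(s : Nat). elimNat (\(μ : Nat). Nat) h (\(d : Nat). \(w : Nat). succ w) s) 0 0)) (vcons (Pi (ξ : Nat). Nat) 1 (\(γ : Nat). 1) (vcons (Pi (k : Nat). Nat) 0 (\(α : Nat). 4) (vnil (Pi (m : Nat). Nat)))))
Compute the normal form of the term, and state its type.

resulting normal form:
  vcons (Pi (y : Nat). Nat) 3 (\(e : Nat). e) (vcons (Pi (b : Nat). Nat) 2 (\(ψ : Nat). 0) (vcons (Pi (o : Nat). Nat) 1 (\(η : Nat). 1) (vcons (Pi (i : Nat). Nat) 0 (\(ρ : Nat). 4) (vnil (Pi (φ : Nat). Nat)))))
the term's type:
  Vec (Pi (y : Nat). Nat) 4


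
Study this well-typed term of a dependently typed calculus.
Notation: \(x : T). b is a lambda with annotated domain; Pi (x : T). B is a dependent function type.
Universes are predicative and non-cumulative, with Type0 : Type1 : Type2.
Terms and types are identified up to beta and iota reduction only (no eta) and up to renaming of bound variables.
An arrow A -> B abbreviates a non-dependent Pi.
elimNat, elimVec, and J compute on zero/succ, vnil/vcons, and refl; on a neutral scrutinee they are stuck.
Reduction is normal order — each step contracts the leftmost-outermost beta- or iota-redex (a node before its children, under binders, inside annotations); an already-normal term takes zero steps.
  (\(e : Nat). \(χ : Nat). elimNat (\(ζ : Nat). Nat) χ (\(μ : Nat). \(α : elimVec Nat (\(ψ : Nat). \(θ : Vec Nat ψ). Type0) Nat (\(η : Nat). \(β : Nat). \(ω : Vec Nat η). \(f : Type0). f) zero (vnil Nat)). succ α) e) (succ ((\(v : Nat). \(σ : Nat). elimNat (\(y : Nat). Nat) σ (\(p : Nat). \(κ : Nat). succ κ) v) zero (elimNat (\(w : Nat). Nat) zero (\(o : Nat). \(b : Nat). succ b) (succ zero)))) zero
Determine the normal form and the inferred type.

resulting normal form:
  succ (succ zero)
type:
  Nat
observation: normalization takes exactly 17 steps under the normal-order strategy.


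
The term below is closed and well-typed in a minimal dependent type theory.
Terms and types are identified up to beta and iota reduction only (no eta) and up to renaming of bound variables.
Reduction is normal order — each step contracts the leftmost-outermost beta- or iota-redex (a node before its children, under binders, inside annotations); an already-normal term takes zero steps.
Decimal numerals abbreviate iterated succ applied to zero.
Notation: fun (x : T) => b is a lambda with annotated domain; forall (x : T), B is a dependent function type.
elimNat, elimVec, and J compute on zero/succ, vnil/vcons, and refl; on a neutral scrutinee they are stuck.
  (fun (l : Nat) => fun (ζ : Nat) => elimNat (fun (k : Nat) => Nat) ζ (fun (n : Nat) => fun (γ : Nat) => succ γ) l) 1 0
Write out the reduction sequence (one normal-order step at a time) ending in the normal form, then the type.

normal-order reduction sequence:
  (fun (l : Nat) => fun (ζ : Nat) => elimNat (fun (k : Nat) => Nat) ζ (fun (n : Nat) => fun (γ : Nat) => succ γ) l) 1 0
  ~> (fun (l : Nat) => elimNat (fun (ζ : Nat) => Nat) l (fun (k : Nat) => fun (n : Nat) => succ n) 1) 0
  ~> elimNat (fun (l : Nat) => Nat) 0 (fun (ζ : Nat) => fun (k : Nat) => succ k) 1
  ~> (fun (l : Nat) => fun (ζ : Nat) => succ ζ) 0 (elimNat (fun (k : Nat) => Nat) 0 (fun (n : Nat) => fun (γ : Nat) => succ γ) 0)
  ~> (fun (l : Nat) => succ l) (elimNat (fun (ζ : Nat) => Nat) 0 (fun (k : Nat) => fun (n : Nat) => succ n) 0)
  ~> succ (elimNat (fun (l : Nat) => Nat) 0 (fun (ζ : Nat) => fun (k : Nat) => succ k) 0)
  ~> 1
inferred type:
  Nat


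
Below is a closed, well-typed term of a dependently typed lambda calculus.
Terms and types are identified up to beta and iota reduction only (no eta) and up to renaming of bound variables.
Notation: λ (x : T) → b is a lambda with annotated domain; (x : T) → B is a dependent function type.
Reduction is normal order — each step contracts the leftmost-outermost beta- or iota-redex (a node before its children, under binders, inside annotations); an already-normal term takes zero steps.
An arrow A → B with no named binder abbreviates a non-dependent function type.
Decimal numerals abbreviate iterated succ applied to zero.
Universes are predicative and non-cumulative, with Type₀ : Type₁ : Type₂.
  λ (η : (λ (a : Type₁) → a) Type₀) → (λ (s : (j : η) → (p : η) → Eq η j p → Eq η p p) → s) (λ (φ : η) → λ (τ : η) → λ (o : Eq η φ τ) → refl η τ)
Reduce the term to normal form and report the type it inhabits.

reduced normal form:
  λ (η : Type₀) → λ (a : η) → λ (s : η) → λ (j : Eq η a s) → refl η s
the term's type:
  (η : Type₀) → (a : η) → (s : η) → Eq η a s → Eq η s s
observation: 2 normal-order steps separate the term from its normal form.


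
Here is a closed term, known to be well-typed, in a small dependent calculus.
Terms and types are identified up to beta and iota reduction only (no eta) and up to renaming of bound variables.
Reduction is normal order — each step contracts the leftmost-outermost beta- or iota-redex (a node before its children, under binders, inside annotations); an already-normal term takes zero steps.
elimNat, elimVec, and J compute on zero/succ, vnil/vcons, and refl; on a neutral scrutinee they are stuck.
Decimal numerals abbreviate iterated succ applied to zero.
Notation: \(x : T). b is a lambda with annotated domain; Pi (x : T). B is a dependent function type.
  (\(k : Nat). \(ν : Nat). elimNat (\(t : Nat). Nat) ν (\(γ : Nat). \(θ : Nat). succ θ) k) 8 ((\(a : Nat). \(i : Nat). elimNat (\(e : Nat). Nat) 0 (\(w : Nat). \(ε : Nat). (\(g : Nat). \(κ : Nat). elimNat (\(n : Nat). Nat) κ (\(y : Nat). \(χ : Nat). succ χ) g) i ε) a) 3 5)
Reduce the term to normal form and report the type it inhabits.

reduced normal form:
  23
type:
  Nat


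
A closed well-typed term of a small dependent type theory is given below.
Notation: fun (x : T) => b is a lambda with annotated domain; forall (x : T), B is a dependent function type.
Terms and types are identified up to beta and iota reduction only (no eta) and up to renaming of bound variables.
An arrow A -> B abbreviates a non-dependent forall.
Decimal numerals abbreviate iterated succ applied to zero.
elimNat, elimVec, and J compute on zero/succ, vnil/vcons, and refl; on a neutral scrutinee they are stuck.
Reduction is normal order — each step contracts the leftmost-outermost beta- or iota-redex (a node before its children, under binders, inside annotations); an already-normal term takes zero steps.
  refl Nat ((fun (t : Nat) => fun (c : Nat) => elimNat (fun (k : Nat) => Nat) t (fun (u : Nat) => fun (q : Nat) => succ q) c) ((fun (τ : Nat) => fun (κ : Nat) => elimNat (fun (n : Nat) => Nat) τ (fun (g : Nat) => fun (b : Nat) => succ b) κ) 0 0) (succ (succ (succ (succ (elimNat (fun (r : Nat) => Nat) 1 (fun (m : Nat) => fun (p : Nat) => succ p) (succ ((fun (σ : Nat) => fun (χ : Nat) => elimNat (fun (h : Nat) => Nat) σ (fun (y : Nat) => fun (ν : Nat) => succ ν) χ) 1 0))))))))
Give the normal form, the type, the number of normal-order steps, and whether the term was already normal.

resulting normal form:
  refl Nat 7
the term's type:
  Eq Nat 7 7
reduction steps (normal order): 37
already normal: no
first redex: a beta-redex


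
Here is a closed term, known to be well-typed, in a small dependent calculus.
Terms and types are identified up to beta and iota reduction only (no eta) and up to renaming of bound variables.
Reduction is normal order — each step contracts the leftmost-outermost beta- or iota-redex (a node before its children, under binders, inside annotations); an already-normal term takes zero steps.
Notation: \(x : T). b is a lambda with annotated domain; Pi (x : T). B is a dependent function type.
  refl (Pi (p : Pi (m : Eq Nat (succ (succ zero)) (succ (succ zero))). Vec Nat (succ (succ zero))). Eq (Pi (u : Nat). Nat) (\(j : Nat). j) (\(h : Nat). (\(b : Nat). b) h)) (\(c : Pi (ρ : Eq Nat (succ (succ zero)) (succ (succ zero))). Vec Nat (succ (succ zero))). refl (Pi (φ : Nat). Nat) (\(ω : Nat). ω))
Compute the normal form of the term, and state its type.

normal form:
  refl (Pi (p : Pi (m : Eq Nat (succ (succ zero)) (succ (succ zero))). Vec Nat (succ (succ zero))). Eq (Pi (u : Nat). Nat) (\(j : Nat). j) (\(h : Nat). h)) (\(b : Pi (c : Eq Nat (succ (succ zero)) (succ (succ zero))). Vec Nat (succ (succ zero))). refl (Pi (ρ : Nat). Nat) (\(φ : Nat). φ))
the term's type:
  Eq (Pi (p : Pi (m : Eq Nat (succ (succ zero)) (succ (succ zero))). Vec Nat (succ (succ zero))). Eq (Pi (u : Nat). Nat) (\(j : Nat). j) (\(h : Nat). h)) (\(b : Pi (c : Eq Nat (succ (succ zero)) (succ (succ zero))). Vec Nat (succ (succ zero))). refl (Pi (ρ : Nat). Nat) (\(φ : Nat). φ)) (\(ω : Pi (κ : Eq Nat (succ (succ zero)) (succ (succ zero))). Vec Nat (succ (succ zero))). refl (Pi (k : Nat). Nat) (\(β : Nat). β))
observation: contracting a beta-redex first, the term normalizes in 1 step.


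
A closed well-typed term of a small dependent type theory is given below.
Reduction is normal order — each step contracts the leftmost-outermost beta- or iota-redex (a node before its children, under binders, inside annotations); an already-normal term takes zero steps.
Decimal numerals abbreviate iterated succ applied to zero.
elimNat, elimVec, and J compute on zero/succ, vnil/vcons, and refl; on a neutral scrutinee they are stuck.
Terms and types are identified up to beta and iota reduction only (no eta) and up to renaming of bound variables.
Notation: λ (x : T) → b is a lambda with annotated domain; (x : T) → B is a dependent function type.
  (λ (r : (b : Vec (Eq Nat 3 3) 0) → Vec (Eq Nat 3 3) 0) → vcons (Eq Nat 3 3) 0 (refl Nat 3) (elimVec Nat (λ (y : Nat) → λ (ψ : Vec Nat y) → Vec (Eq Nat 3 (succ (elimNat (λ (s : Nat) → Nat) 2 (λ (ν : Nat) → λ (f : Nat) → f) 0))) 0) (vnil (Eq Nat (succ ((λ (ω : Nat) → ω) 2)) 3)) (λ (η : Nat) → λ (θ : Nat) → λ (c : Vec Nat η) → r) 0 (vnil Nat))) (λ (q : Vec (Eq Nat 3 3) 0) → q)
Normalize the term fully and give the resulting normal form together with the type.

reduced normal form:
  vcons (Eq Nat 3 3) 0 (refl Nat 3) (vnil (Eq Nat 3 3))
inferred type:
  Vec (Eq Nat 3 3) 1
observation: normalization takes exactly 3 steps under the normal-order strategy.


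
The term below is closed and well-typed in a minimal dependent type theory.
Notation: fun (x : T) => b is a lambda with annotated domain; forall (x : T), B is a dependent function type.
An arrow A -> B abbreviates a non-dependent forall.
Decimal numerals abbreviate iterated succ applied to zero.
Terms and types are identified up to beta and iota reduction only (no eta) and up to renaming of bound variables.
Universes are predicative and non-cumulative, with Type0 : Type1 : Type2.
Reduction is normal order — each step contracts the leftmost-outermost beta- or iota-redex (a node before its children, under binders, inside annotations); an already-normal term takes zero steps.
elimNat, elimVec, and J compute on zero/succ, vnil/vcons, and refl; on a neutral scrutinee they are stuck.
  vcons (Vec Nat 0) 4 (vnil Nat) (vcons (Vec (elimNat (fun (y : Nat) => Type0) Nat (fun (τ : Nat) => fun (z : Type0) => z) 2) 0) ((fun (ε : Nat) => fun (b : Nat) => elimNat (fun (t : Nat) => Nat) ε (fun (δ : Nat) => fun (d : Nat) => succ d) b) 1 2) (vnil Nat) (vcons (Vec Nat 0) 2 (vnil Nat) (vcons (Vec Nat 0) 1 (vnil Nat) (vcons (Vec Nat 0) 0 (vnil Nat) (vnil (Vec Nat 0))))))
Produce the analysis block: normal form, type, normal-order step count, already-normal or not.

reduced normal form:
  vcons (Vec Nat 0) 4 (vnil Nat) (vcons (Vec Nat 0) 3 (vnil Nat) (vcons (Vec Nat 0) 2 (vnil Nat) (vcons (Vec Nat 0) 1 (vnil Nat) (vcons (Vec Nat 0) 0 (vnil Nat) (vnil (Vec Nat 0))))))
inferred type:
  Vec (Vec Nat 0) 5
steps to reach normal form (normal order): 16
term was already normal: no
first contracted redex: an elimNat iota-redex


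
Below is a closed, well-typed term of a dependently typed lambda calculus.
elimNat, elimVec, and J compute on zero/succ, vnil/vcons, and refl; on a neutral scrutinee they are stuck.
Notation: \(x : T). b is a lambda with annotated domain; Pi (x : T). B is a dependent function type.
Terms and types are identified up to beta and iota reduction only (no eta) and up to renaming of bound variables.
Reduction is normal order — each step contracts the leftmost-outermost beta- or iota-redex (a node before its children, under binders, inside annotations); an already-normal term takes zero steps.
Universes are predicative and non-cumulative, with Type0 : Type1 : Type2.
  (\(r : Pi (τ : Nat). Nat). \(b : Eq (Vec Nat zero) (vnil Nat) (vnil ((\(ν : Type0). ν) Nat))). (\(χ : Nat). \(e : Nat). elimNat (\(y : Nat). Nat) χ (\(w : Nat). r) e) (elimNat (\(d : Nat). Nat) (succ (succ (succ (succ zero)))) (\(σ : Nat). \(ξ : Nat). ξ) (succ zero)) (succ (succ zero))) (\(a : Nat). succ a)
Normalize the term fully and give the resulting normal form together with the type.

normal form:
  \(r : Eq (Vec Nat zero) (vnil Nat) (vnil Nat)). succ (succ (succ (succ (succ (succ zero)))))
the term's type:
  Pi (r : Eq (Vec Nat zero) (vnil Nat) (vnil Nat)). Nat


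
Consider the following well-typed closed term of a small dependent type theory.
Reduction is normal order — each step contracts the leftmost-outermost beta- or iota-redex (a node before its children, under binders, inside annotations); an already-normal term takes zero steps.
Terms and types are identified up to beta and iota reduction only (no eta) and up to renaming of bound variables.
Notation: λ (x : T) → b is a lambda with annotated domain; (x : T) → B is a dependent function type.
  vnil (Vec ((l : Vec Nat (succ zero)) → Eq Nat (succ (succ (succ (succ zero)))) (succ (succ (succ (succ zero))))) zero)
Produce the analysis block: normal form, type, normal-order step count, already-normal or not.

resulting normal form:
  vnil (Vec ((l : Vec Nat (succ zero)) → Eq Nat (succ (succ (succ (succ zero)))) (succ (succ (succ (succ zero))))) zero)
type:
  Vec (Vec ((l : Vec Nat (succ zero)) → Eq Nat (succ (succ (succ (succ zero)))) (succ (succ (succ (succ zero))))) zero) zero
reduction steps (normal order): 0
started in normal form: yes


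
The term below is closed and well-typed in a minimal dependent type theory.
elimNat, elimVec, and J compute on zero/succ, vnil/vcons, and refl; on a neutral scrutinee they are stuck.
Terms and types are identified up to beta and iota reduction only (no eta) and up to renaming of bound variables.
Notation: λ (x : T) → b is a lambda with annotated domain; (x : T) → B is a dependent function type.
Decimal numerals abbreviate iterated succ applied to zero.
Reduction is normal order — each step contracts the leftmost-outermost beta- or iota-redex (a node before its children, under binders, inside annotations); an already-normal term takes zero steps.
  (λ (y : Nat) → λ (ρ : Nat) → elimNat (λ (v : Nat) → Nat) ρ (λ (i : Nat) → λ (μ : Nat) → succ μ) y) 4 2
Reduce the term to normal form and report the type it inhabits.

reduced normal form:
  6
the term's type:
  Nat


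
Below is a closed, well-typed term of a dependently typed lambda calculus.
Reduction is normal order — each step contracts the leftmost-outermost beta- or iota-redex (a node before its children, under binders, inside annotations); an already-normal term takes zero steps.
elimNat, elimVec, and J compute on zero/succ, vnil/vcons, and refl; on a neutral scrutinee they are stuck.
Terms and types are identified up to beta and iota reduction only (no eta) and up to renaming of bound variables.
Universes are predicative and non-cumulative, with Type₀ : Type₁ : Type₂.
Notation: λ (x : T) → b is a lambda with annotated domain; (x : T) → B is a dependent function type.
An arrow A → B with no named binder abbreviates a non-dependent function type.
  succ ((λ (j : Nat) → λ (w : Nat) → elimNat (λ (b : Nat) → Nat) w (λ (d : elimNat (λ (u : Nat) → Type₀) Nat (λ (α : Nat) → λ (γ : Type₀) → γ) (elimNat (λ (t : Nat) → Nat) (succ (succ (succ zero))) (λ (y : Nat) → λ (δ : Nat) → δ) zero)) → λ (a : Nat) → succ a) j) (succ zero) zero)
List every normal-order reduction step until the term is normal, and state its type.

normal-order reduction sequence:
  succ ((λ (j : Nat) → λ (w : Nat) → elimNat (λ (b : Nat) → Nat) w (λ (d : elimNat (λ (u : Nat) → Type₀) Nat (λ (α : Nat) → λ (γ : Type₀) → γ) (elimNat (λ (t : Nat) → Nat) (succ (succ (succ zero))) (λ (y : Nat) → λ (δ : Nat) → δ) zero)) → λ (a : Nat) → succ a) j) (succ zero) zero)
  ~> succ ((λ (j : Nat) → elimNat (λ (w : Nat) → Nat) j (λ (b : elimNat (λ (d : Nat) → Type₀) Nat (λ (u : Nat) → λ (α : Type₀) → α) (elimNat (λ (γ : Nat) → Nat) (succ (succ (succ zero))) (λ (t : Nat) → λ (y : Nat) → y) zero)) → λ (δ : Nat) → succ δ) (succ zero)) zero)
  ~> succ (elimNat (λ (j : Nat) → Nat) zero (λ (w : elimNat (λ (b : Nat) → Type₀) Nat (λ (d : Nat) → λ (u : Type₀) → u) (elimNat (λ (α : Nat) → Nat) (succ (succ (succ zero))) (λ (γ : Nat) → λ (t : Nat) → t) zero)) → λ (y : Nat) → succ y) (succ zero))
  ~> succ ((λ (j : elimNat (λ (w : Nat) → Type₀) Nat (λ (b : Nat) → λ (d : Type₀) → d) (elimNat (λ (u : Nat) → Nat) (succ (succ (succ zero))) (λ (α : Nat) → λ (γ : Nat) → γ) zero)) → λ (t : Nat) → succ t) zero (elimNat (λ (y : Nat) → Nat) zero (λ (δ : elimNat (λ (a : Nat) → Type₀) Nat (λ (e : Nat) → λ (m : Type₀) → m) (elimNat (λ (σ : Nat) → Nat) (succ (succ (succ zero))) (λ (θ : Nat) → λ (q : Nat) → q) zero)) → λ (g : Nat) → succ g) zero))
  ~> succ ((λ (j : Nat) → succ j) (elimNat (λ (w : Nat) → Nat) zero (λ (b : elimNat (λ (d : Nat) → Type₀) Nat (λ (u : Nat) → λ (α : Type₀) → α) (elimNat (λ (γ : Nat) → Nat) (succ (succ (succ zero))) (λ (t : Nat) → λ (y : Nat) → y) zero)) → λ (δ : Nat) → succ δ) zero))
  ~> succ (succ (elimNat (λ (j : Nat) → Nat) zero (λ (w : elimNat (λ (b : Nat) → Type₀) Nat (λ (d : Nat) → λ (u : Type₀) → u) (elimNat (λ (α : Nat) → Nat) (succ (succ (succ zero))) (λ (γ : Nat) → λ (t : Nat) → t) zero)) → λ (y : Nat) → succ y) zero))
  ~> succ (succ zero)
type:
  Nat


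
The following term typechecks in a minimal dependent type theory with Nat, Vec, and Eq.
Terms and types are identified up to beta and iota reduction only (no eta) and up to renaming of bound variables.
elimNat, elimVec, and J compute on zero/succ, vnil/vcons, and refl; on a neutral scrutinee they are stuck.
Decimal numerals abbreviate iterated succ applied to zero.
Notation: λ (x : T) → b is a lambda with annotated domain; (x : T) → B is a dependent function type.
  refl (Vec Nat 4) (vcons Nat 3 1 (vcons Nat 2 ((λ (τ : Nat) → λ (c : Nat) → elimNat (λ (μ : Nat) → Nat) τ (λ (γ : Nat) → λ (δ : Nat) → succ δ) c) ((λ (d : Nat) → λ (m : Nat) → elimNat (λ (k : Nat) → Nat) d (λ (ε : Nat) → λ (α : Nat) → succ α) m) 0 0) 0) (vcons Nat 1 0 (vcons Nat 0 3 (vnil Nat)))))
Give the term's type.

the term's type:
  Eq (Vec Nat 4) (vcons Nat 3 1 (vcons Nat 2 0 (vcons Nat 1 0 (vcons Nat 0 3 (vnil Nat))))) (vcons Nat 3 1 (vcons Nat 2 0 (vcons Nat 1 0 (vcons Nat 0 3 (vnil Nat)))))


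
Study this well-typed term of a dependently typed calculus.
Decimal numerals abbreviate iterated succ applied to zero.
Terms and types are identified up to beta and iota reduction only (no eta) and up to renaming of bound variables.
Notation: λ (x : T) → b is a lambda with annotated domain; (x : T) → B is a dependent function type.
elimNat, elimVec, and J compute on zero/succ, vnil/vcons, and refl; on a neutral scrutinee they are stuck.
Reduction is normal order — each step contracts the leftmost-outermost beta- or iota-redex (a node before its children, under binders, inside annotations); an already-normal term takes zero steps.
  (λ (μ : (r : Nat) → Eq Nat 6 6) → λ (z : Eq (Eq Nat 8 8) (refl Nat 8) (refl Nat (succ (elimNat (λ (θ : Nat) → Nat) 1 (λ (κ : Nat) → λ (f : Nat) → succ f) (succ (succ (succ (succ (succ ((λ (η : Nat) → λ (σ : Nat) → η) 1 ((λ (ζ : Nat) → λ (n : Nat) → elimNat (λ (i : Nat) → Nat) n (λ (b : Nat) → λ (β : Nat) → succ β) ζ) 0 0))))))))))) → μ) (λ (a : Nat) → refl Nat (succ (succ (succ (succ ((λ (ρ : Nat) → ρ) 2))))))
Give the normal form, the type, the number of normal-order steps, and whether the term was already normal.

normal form:
  λ (μ : Eq (Eq Nat 8 8) (refl Nat 8) (refl Nat 8)) → λ (r : Nat) → refl Nat 6
type:
  (μ : Eq (Eq Nat 8 8) (refl Nat 8) (refl Nat 8)) → (r : Nat) → Eq Nat 6 6
steps to reach normal form (normal order): 23
term was already normal: no
first redex: a beta-redex


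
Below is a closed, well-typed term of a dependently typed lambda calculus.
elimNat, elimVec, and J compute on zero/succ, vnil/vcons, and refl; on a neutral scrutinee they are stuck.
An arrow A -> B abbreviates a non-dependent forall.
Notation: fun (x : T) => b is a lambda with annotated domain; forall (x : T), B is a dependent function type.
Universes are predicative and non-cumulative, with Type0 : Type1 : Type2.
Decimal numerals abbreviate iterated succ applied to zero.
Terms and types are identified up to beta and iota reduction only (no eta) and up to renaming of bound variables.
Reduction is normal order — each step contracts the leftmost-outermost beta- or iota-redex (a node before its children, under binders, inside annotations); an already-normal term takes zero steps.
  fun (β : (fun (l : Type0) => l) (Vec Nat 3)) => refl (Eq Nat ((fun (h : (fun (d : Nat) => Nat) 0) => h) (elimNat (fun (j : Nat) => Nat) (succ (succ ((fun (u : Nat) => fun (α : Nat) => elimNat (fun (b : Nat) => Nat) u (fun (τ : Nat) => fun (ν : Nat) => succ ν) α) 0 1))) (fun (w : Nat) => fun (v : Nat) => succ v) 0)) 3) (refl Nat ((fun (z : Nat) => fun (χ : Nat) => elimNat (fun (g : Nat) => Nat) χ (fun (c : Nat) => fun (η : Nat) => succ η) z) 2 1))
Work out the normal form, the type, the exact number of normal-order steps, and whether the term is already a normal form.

reduced normal form:
  fun (β : Vec Nat 3) => refl (Eq Nat 3 3) (refl Nat 3)
type:
  Vec Nat 3 -> Eq (Eq Nat 3 3) (refl Nat 3) (refl Nat 3)
normal-order step count: 18
started in normal form: no
first contracted redex: a beta-redex


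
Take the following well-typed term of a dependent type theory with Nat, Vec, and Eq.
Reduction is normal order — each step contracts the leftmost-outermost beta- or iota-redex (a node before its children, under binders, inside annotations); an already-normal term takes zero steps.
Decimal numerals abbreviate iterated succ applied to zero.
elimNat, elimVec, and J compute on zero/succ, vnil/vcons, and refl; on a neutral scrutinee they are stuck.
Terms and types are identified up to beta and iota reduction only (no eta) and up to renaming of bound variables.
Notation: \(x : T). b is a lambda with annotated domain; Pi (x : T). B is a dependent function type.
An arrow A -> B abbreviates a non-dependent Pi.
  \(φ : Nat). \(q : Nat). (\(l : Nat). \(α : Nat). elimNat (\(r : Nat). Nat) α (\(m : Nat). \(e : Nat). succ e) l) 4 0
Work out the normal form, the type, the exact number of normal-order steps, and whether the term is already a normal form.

reduced normal form:
  \(φ : Nat). \(q : Nat). 4
the term's type:
  Nat -> Nat -> Nat
steps to reach normal form (normal order): 15
term was already normal: no
first redex: a beta-redex


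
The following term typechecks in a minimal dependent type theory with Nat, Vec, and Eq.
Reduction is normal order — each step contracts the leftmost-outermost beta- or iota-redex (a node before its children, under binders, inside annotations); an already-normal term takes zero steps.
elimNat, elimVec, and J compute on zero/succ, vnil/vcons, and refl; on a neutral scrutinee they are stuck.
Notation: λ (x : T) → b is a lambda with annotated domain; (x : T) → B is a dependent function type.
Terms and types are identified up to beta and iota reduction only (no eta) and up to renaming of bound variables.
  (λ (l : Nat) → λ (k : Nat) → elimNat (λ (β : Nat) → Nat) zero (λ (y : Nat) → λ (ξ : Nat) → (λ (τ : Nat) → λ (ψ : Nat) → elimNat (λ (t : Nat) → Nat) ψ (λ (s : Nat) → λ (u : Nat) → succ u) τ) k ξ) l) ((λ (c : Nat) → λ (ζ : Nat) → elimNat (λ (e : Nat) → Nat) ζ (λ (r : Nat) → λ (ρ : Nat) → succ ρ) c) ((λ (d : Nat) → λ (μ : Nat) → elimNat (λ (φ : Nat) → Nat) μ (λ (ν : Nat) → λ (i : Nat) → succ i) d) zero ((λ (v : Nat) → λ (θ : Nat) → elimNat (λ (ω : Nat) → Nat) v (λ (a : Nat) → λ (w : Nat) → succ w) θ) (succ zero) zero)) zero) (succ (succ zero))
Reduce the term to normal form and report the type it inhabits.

reduced normal form:
  succ (succ zero)
type:
  Nat
observation: 27 normal-order steps separate the term from its normal form.


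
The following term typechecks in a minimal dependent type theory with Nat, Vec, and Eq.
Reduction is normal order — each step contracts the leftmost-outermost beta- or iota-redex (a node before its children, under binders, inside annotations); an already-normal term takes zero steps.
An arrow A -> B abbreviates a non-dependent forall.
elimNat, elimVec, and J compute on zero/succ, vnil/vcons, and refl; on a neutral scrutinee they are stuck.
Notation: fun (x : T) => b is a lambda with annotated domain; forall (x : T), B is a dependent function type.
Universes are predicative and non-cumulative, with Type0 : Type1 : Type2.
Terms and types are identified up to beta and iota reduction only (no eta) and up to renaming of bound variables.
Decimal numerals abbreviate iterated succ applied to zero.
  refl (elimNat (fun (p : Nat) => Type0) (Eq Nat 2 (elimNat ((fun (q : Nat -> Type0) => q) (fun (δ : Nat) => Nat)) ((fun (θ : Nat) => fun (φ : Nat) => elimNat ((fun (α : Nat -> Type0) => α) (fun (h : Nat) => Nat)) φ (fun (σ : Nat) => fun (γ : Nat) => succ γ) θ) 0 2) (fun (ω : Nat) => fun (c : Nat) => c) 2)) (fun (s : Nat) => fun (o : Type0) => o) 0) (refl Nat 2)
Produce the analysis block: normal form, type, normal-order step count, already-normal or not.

resulting normal form:
  refl (Eq Nat 2 2) (refl Nat 2)
inferred type:
  Eq (Eq Nat 2 2) (refl Nat 2) (refl Nat 2)
steps to reach normal form (normal order): 11
term was already normal: no
first contracted redex: an elimNat iota-redex


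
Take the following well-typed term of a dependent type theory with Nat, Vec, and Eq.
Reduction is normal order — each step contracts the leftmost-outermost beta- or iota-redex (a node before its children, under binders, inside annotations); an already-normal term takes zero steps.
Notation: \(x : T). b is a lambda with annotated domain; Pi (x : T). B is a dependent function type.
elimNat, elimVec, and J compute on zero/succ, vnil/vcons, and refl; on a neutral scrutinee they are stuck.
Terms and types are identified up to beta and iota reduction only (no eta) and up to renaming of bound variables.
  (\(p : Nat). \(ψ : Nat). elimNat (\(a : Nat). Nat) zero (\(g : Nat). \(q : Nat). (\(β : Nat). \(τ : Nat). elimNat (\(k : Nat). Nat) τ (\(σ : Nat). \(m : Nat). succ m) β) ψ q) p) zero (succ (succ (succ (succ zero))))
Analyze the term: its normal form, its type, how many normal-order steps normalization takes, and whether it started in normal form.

resulting normal form:
  zero
inferred type:
  Nat
steps to reach normal form (normal order): 3
term was already normal: no
first redex: a beta-redex


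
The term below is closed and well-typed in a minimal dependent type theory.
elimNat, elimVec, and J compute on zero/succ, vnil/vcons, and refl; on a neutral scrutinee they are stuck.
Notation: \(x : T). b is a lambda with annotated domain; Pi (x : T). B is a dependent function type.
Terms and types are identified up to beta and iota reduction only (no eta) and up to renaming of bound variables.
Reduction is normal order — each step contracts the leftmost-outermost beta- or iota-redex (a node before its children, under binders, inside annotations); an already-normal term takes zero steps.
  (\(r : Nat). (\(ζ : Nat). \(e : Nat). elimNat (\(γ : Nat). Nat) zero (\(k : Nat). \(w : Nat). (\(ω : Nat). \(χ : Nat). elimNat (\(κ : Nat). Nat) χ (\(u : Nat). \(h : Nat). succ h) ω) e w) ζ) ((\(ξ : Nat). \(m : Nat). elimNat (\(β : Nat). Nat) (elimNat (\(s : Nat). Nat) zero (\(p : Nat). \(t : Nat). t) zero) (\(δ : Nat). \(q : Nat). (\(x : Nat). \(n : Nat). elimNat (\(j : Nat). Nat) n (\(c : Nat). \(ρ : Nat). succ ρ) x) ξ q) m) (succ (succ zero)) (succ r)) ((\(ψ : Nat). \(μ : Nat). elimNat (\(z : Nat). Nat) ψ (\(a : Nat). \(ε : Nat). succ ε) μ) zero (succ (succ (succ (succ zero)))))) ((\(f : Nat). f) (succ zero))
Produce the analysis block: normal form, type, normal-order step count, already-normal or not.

reduced normal form:
  succ (succ (succ (succ (succ (succ (succ (succ (succ (succ (succ (succ (succ (succ (succ (succ zero)))))))))))))))
type:
  Nat
steps to reach normal form (normal order): 75
term was already normal: no
first redex: a beta-redex
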